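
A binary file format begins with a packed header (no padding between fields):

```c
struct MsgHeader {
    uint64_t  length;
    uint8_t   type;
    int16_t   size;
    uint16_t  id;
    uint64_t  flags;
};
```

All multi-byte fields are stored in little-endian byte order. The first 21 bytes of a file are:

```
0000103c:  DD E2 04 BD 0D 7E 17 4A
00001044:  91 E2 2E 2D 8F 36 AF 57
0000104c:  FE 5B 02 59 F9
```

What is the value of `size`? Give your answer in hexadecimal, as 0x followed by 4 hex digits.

0x2EE2

`size` follows `length` (8 B), `type` (1 B), so it starts at offset 8 + 1 = 9 and occupies 2 bytes.
Bytes at offsets 9..10: E2 2E.
In little-endian order the low byte comes first in memory.
Reassemble most-significant byte first: 2E E2 → 0x2EE2.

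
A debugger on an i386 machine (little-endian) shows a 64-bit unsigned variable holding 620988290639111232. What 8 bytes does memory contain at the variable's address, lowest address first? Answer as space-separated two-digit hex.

620988290639111232 in hexadecimal, padded to 64 bits, is 0x089E318F6938A440.
Split into bytes (most-significant first): 08 9E 31 8F 69 38 A4 40.
Little-endian stores the least-significant byte at the lowest address.
So at ascending addresses the bytes are 40 A4 38 69 8F 31 9E 08.

40 A4 38 69 8F 31 9E 08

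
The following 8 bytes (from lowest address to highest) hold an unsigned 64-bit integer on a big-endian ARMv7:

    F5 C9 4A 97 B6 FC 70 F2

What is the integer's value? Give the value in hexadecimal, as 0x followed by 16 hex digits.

0xF5C94A97B6FC70F2

Big-endian stores the most-significant byte at the lowest address.
The bytes are already most-significant first: 0xF5C94A97B6FC70F2.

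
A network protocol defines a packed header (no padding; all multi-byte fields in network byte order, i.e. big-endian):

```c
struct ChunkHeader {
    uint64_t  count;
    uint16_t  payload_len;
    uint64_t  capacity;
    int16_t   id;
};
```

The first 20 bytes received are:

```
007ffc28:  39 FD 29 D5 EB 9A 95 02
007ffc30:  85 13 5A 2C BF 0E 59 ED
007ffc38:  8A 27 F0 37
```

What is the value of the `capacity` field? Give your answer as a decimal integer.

`capacity` follows `count` (8 B), `payload_len` (2 B), so it starts at offset 8 + 2 = 10 and occupies 8 bytes.
Bytes at offsets 10..17: 5A 2C BF 0E 59 ED 8A 27.
In big-endian order the high byte comes first in memory.
The bytes are already most-significant first: 0x5A2CBF0E59ED8A27.
0x5A2CBF0E59ED8A27 = 6497778430747970087.

6497778430747970087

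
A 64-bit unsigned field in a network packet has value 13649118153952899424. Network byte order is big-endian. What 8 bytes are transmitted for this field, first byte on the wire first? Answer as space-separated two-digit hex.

13649118153952899424 in hexadecimal, padded to 64 bits, is 0xBD6B68A517B2B160.
Split into bytes (most-significant first): BD 6B 68 A5 17 B2 B1 60.
In big-endian order the high byte comes first in memory.
So the memory order matches the most-significant-first order: BD 6B 68 A5 17 B2 B1 60.

BD 6B 68 A5 17 B2 B1 60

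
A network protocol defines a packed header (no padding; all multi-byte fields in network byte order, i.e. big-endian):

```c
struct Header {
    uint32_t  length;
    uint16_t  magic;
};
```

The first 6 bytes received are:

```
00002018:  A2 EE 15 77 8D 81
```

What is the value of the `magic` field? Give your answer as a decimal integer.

`magic` follows `length` (4 bytes), so it starts at byte offset 4 and occupies 2 bytes.
Bytes at offsets 4..5: 8D 81.
Big-endian stores the most-significant byte at the lowest address.
The bytes are already most-significant first: 0x8D81.
0x8D81 = 36225.

36225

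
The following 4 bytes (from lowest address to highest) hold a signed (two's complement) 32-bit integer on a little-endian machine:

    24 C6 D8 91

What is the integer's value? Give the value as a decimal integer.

-1848064476

In little-endian order the low byte comes first in memory.
Reassemble most-significant byte first: 91 D8 C6 24 → 0x91D8C624.
Top bit is set, so as a signed 32-bit value this is 0x91D8C624 − 2^32 = -1848064476.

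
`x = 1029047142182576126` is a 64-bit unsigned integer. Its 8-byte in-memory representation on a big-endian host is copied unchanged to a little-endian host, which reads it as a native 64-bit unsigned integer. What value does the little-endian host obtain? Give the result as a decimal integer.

18329629003946149646

1029047142182576126 in 64-bit hexadecimal is 0x0E47E8EC76EC5FFE.
Stored big-endian, the bytes at ascending addresses are 0E 47 E8 EC 76 EC 5F FE.
Read back as little-endian, the first byte is least significant, giving 0xFE5FEC76ECE8470E.
0xFE5FEC76ECE8470E = 18329629003946149646.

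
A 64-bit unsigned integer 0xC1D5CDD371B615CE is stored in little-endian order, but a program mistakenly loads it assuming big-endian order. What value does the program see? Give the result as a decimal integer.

Stored little-endian, the bytes at ascending addresses are CE 15 B6 71 D3 CD D5 C1.
Read back as big-endian, the last byte is least significant, giving 0xCE15B671D3CDD5C1.
0xCE15B671D3CDD5C1 = 14849975946325120449.

14849975946325120449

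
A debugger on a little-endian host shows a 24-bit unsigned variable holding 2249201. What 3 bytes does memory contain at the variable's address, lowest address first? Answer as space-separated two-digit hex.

F1 51 22

2249201 in hexadecimal, padded to 24 bits, is 0x2251F1.
Split into bytes (most-significant first): 22 51 F1.
In little-endian order the low byte comes first in memory.
So at ascending addresses the bytes are F1 51 22.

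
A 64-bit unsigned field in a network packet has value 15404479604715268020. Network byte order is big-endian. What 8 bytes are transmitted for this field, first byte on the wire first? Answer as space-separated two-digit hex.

15404479604715268020 in hexadecimal, padded to 64 bits, is 0xD5C7B49584CDA7B4.
Split into bytes (most-significant first): D5 C7 B4 95 84 CD A7 B4.
Big-endian: lowest address holds the most-significant byte.
So the memory order matches the most-significant-first order: D5 C7 B4 95 84 CD A7 B4.

D5 C7 B4 95 84 CD A7 B4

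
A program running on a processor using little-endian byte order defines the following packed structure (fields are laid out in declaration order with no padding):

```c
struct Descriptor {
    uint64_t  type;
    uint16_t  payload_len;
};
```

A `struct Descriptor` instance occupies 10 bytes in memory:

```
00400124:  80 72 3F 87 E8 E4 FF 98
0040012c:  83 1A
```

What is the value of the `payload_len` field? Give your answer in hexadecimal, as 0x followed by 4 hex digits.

`payload_len` follows `type` (8 bytes), so it starts at byte offset 8 and occupies 2 bytes.
Bytes at offsets 8..9: 83 1A.
Little-endian: lowest address holds the least-significant byte.
Reassemble most-significant byte first: 1A 83 → 0x1A83.

0x1A83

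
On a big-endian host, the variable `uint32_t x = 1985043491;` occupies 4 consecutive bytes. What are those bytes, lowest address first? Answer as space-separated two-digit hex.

76 51 5C 23

1985043491 in hexadecimal, padded to 32 bits, is 0x76515C23.
Split into bytes (most-significant first): 76 51 5C 23.
In big-endian order the high byte comes first in memory.
So the memory order matches the most-significant-first order: 76 51 5C 23.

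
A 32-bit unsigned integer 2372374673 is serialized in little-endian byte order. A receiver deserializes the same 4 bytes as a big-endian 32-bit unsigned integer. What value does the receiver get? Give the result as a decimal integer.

2372374673 in 32-bit hexadecimal is 0x8D679091.
Stored little-endian, the bytes at ascending addresses are 91 90 67 8D.
Read back as big-endian, the last byte is least significant, giving 0x9190678D.
0x9190678D = 2442160013.

2442160013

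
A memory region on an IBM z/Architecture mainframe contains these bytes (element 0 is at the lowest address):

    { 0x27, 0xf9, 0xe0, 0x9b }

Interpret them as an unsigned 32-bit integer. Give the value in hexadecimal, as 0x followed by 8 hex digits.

0x27F9E09B

Big-endian: lowest address holds the most-significant byte.
The bytes are already most-significant first: 0x27F9E09B.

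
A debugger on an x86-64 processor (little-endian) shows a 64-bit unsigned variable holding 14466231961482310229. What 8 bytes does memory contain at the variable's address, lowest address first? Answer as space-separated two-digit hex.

55 32 8E D6 52 61 C2 C8

14466231961482310229 in hexadecimal, padded to 64 bits, is 0xC8C26152D68E3255.
Split into bytes (most-significant first): C8 C2 61 52 D6 8E 32 55.
Little-endian stores the least-significant byte at the lowest address.
So at ascending addresses the bytes are 55 32 8E D6 52 61 C2 C8.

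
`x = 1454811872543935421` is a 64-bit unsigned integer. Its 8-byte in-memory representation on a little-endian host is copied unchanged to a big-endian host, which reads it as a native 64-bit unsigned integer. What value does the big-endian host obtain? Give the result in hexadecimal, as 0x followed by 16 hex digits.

0xBD8B00AEB0873014

1454811872543935421 in 64-bit hexadecimal is 0x143087B0AE008BBD.
Stored little-endian, the bytes at ascending addresses are BD 8B 00 AE B0 87 30 14.
Read back as big-endian, the last byte is least significant, giving 0xBD8B00AEB0873014.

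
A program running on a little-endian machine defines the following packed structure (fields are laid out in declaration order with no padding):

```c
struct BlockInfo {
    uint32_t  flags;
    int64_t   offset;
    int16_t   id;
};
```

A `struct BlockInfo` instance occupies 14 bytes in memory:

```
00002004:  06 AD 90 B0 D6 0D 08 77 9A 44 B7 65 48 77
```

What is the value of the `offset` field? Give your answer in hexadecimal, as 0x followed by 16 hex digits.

0x65B7449A77080DD6

`offset` follows `flags` (4 bytes), so it starts at byte offset 4 and occupies 8 bytes.
Bytes at offsets 4..11: D6 0D 08 77 9A 44 B7 65.
In little-endian order the low byte comes first in memory.
Reassemble most-significant byte first: 65 B7 44 9A 77 08 0D D6 → 0x65B7449A77080DD6.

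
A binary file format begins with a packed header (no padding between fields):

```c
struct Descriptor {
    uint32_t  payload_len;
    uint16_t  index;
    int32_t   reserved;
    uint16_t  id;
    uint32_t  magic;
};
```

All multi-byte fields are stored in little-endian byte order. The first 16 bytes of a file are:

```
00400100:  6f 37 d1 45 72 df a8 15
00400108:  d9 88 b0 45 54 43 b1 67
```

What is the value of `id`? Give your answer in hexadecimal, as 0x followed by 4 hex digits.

`id` follows `payload_len` (4 B), `index` (2 B), `reserved` (4 B), so it starts at offset 4 + 2 + 4 = 10 and occupies 2 bytes.
Bytes at offsets 10..11: B0 45.
Little-endian stores the least-significant byte at the lowest address.
Reassemble most-significant byte first: 45 B0 → 0x45B0.

0x45B0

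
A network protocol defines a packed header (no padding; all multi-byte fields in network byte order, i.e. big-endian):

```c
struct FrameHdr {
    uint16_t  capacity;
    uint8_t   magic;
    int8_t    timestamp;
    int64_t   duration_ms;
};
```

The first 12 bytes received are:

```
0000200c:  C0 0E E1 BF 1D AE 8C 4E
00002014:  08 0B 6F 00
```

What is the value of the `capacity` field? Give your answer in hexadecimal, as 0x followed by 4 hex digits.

`capacity` is the first field, at byte offset 0, occupying 2 bytes.
Bytes at offsets 0..1: C0 0E.
In big-endian order the high byte comes first in memory.
The bytes are already most-significant first: 0xC00E.

0xC00E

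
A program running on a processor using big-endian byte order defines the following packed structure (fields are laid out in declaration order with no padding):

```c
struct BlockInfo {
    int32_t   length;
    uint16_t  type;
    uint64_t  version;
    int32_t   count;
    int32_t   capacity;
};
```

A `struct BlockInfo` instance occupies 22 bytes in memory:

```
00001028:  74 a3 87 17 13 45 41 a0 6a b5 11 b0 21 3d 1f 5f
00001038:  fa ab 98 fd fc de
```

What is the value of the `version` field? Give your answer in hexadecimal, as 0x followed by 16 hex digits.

0x41A06AB511B0213D

`version` follows `length` (4 B), `type` (2 B), so it starts at offset 4 + 2 = 6 and occupies 8 bytes.
Bytes at offsets 6..13: 41 A0 6A B5 11 B0 21 3D.
Big-endian stores the most-significant byte at the lowest address.
The bytes are already most-significant first: 0x41A06AB511B0213D.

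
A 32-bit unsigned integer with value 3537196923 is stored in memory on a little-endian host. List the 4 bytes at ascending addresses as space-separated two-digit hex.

3537196923 in hexadecimal, padded to 32 bits, is 0xD2D5577B.
Split into bytes (most-significant first): D2 D5 57 7B.
In little-endian order the low byte comes first in memory.
So at ascending addresses the bytes are 7B 57 D5 D2.

7B 57 D5 D2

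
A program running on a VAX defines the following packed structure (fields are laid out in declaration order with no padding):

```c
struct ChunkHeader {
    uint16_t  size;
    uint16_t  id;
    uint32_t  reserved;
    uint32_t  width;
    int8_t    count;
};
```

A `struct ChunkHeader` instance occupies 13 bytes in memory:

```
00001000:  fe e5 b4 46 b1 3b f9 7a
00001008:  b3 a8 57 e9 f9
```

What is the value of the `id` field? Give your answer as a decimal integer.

`id` follows `size` (2 bytes), so it starts at byte offset 2 and occupies 2 bytes.
Bytes at offsets 2..3: B4 46.
Little-endian stores the least-significant byte at the lowest address.
Reassemble most-significant byte first: 46 B4 → 0x46B4.
0x46B4 = 18100.

18100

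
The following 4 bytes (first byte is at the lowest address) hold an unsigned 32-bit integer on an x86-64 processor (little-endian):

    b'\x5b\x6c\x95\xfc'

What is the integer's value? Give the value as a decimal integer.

4237651035

Little-endian stores the least-significant byte at the lowest address.
Reassemble most-significant byte first: FC 95 6C 5B → 0xFC956C5B.
0xFC956C5B = 4237651035.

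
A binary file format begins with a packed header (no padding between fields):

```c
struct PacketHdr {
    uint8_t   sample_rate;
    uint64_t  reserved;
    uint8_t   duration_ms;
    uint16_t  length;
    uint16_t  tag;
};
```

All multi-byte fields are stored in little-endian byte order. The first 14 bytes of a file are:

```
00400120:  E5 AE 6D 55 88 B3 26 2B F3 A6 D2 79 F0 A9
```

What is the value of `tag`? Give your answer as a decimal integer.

`tag` follows `sample_rate` (1 B), `reserved` (8 B), `duration_ms` (1 B), `length` (2 B), so it starts at offset 1 + 8 + 1 + 2 = 12 and occupies 2 bytes.
Bytes at offsets 12..13: F0 A9.
Little-endian stores the least-significant byte at the lowest address.
Reassemble most-significant byte first: A9 F0 → 0xA9F0.
0xA9F0 = 43504.

43504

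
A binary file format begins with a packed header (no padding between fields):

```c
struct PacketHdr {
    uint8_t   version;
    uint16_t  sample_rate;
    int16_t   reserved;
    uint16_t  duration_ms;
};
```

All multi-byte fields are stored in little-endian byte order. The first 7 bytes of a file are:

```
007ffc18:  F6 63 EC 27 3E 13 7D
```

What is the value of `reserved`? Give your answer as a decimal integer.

15911

`reserved` follows `version` (1 B), `sample_rate` (2 B), so it starts at offset 1 + 2 = 3 and occupies 2 bytes.
Bytes at offsets 3..4: 27 3E.
Little-endian stores the least-significant byte at the lowest address.
Reassemble most-significant byte first: 3E 27 → 0x3E27.
0x3E27 = 15911.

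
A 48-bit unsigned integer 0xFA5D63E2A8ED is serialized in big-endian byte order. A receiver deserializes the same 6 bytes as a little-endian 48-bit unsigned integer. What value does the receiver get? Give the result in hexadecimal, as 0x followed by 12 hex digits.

0xEDA8E2635DFA

Stored big-endian, the bytes at ascending addresses are FA 5D 63 E2 A8 ED.
Read back as little-endian, the first byte is least significant, giving 0xEDA8E2635DFA.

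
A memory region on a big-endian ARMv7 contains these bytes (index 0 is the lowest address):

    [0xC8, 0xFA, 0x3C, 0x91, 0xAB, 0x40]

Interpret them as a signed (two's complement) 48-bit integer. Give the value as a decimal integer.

-60497893151936

Big-endian: lowest address holds the most-significant byte.
The bytes are already most-significant first: 0xC8FA3C91AB40.
Top bit is set, so as a signed 48-bit value this is 0xC8FA3C91AB40 − 2^48 = -60497893151936.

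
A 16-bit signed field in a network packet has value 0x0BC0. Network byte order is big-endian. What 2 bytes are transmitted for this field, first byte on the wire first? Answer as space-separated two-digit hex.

0B C0

Split into bytes (most-significant first): 0B C0.
Big-endian stores the most-significant byte at the lowest address.
So the memory order matches the most-significant-first order: 0B C0.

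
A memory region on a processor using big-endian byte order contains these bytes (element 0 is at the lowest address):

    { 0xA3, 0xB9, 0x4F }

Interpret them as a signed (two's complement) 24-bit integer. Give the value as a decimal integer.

-6047409

In big-endian order the high byte comes first in memory.
The bytes are already most-significant first: 0xA3B94F.
Top bit is set, so as a signed 24-bit value this is 0xA3B94F − 2^24 = -6047409.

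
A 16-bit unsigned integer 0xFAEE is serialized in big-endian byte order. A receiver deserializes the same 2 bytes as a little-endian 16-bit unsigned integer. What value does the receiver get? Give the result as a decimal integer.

61178

Stored big-endian, the bytes at ascending addresses are FA EE.
Read back as little-endian, the first byte is least significant, giving 0xEEFA.
0xEEFA = 61178.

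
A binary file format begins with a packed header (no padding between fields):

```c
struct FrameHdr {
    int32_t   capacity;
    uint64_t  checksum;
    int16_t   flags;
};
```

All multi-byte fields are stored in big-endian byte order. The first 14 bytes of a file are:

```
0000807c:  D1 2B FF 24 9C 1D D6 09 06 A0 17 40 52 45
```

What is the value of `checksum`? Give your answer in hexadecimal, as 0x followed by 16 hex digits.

`checksum` follows `capacity` (4 bytes), so it starts at byte offset 4 and occupies 8 bytes.
Bytes at offsets 4..11: 9C 1D D6 09 06 A0 17 40.
Big-endian: lowest address holds the most-significant byte.
The bytes are already most-significant first: 0x9C1DD60906A01740.

0x9C1DD60906A01740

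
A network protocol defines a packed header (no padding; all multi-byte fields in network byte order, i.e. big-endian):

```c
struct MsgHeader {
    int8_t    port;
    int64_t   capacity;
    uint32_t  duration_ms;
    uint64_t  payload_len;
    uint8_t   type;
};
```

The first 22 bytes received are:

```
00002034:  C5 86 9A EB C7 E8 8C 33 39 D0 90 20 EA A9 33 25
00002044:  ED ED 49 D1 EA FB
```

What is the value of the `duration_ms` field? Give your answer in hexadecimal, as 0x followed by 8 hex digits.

0xD09020EA

`duration_ms` follows `port` (1 B), `capacity` (8 B), so it starts at offset 1 + 8 = 9 and occupies 4 bytes.
Bytes at offsets 9..12: D0 90 20 EA.
In big-endian order the high byte comes first in memory.
The bytes are already most-significant first: 0xD09020EA.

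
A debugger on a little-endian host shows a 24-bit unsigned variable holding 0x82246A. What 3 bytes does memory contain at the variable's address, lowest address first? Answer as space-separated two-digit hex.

Split into bytes (most-significant first): 82 24 6A.
Little-endian stores the least-significant byte at the lowest address.
So at ascending addresses the bytes are 6A 24 82.

6A 24 82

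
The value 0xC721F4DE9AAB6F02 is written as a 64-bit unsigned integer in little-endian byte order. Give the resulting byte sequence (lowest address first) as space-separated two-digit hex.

Split into bytes (most-significant first): C7 21 F4 DE 9A AB 6F 02.
Little-endian: lowest address holds the least-significant byte.
So at ascending addresses the bytes are 02 6F AB 9A DE F4 21 C7.

02 6F AB 9A DE F4 21 C7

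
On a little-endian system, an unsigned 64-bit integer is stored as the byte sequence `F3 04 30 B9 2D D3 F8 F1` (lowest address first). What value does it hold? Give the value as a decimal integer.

17435918150698796275

Little-endian stores the least-significant byte at the lowest address.
Reassemble most-significant byte first: F1 F8 D3 2D B9 30 04 F3 → 0xF1F8D32DB93004F3.
0xF1F8D32DB93004F3 = 17435918150698796275.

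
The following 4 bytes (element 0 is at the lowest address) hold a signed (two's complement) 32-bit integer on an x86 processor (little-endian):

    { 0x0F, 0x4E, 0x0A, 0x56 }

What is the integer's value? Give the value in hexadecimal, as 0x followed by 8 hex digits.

Little-endian: lowest address holds the least-significant byte.
Reassemble most-significant byte first: 56 0A 4E 0F → 0x560A4E0F.

0x560A4E0F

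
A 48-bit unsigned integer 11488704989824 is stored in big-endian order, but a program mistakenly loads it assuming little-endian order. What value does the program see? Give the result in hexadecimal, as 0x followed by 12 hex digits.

11488704989824 in 48-bit hexadecimal is 0x0A72EC2E0A80.
Stored big-endian, the bytes at ascending addresses are 0A 72 EC 2E 0A 80.
Read back as little-endian, the first byte is least significant, giving 0x800A2EEC720A.

0x800A2EEC720A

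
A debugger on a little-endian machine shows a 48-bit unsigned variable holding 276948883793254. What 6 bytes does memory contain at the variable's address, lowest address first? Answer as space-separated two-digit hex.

276948883793254 in hexadecimal, padded to 48 bits, is 0xFBE22FD6E566.
Split into bytes (most-significant first): FB E2 2F D6 E5 66.
Little-endian stores the least-significant byte at the lowest address.
So at ascending addresses the bytes are 66 E5 D6 2F E2 FB.

66 E5 D6 2F E2 FB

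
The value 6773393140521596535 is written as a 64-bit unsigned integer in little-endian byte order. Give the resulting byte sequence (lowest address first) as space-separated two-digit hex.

6773393140521596535 in hexadecimal, padded to 64 bits, is 0x5DFFED2CA0DB7677.
Split into bytes (most-significant first): 5D FF ED 2C A0 DB 76 77.
In little-endian order the low byte comes first in memory.
So at ascending addresses the bytes are 77 76 DB A0 2C ED FF 5D.

77 76 DB A0 2C ED FF 5D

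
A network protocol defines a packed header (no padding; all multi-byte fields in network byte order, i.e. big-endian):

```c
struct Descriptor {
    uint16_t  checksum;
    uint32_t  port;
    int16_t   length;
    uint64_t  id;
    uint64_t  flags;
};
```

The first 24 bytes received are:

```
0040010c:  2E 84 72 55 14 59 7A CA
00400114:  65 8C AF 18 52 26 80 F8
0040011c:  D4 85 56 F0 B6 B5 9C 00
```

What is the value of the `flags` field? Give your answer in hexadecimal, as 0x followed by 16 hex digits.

0xD48556F0B6B59C00

`flags` follows `checksum` (2 B), `port` (4 B), `length` (2 B), `id` (8 B), so it starts at offset 2 + 4 + 2 + 8 = 16 and occupies 8 bytes.
Bytes at offsets 16..23: D4 85 56 F0 B6 B5 9C 00.
Big-endian: lowest address holds the most-significant byte.
The bytes are already most-significant first: 0xD48556F0B6B59C00.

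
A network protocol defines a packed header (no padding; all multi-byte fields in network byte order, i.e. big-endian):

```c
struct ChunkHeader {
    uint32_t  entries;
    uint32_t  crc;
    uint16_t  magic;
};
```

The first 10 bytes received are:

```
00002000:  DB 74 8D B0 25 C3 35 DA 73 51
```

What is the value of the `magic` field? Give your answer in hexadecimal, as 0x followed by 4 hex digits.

`magic` follows `entries` (4 B), `crc` (4 B), so it starts at offset 4 + 4 = 8 and occupies 2 bytes.
Bytes at offsets 8..9: 73 51.
Big-endian stores the most-significant byte at the lowest address.
The bytes are already most-significant first: 0x7351.

0x7351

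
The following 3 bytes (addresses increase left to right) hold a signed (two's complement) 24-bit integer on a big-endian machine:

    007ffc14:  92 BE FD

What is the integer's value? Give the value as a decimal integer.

-7160067

Big-endian: lowest address holds the most-significant byte.
The bytes are already most-significant first: 0x92BEFD.
Top bit is set, so as a signed 24-bit value this is 0x92BEFD − 2^24 = -7160067.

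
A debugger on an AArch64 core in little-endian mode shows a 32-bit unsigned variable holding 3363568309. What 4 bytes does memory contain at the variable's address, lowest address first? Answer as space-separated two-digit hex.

B5 FA 7B C8

3363568309 in hexadecimal, padded to 32 bits, is 0xC87BFAB5.
Split into bytes (most-significant first): C8 7B FA B5.
Little-endian: lowest address holds the least-significant byte.
So at ascending addresses the bytes are B5 FA 7B C8.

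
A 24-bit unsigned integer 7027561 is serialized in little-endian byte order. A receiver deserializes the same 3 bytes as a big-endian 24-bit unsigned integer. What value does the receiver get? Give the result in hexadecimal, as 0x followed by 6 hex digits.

7027561 in 24-bit hexadecimal is 0x6B3B69.
Stored little-endian, the bytes at ascending addresses are 69 3B 6B.
Read back as big-endian, the last byte is least significant, giving 0x693B6B.

0x693B6B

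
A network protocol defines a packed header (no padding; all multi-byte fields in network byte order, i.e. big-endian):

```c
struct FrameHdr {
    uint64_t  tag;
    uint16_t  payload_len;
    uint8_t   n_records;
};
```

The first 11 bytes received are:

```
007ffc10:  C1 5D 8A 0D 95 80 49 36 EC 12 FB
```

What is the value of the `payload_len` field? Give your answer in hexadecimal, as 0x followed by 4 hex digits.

0xEC12

`payload_len` follows `tag` (8 bytes), so it starts at byte offset 8 and occupies 2 bytes.
Bytes at offsets 8..9: EC 12.
Big-endian: lowest address holds the most-significant byte.
The bytes are already most-significant first: 0xEC12.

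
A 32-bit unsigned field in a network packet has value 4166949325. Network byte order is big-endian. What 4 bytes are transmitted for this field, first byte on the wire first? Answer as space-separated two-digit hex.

F8 5E 99 CD

4166949325 in hexadecimal, padded to 32 bits, is 0xF85E99CD.
Split into bytes (most-significant first): F8 5E 99 CD.
Big-endian stores the most-significant byte at the lowest address.
So the memory order matches the most-significant-first order: F8 5E 99 CD.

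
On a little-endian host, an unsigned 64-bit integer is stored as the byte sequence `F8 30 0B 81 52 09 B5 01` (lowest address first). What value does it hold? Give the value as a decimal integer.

123014814779519224

Little-endian: lowest address holds the least-significant byte.
Reassemble most-significant byte first: 01 B5 09 52 81 0B 30 F8 → 0x01B50952810B30F8.
0x01B50952810B30F8 = 123014814779519224.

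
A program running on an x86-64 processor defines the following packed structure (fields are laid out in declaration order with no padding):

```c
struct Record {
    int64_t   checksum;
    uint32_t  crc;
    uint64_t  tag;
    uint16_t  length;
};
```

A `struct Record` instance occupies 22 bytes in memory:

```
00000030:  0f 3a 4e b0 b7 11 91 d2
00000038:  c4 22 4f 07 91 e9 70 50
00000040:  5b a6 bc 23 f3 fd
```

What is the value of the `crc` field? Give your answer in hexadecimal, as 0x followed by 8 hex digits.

`crc` follows `checksum` (8 bytes), so it starts at byte offset 8 and occupies 4 bytes.
Bytes at offsets 8..11: C4 22 4F 07.
Little-endian: lowest address holds the least-significant byte.
Reassemble most-significant byte first: 07 4F 22 C4 → 0x074F22C4.

0x074F22C4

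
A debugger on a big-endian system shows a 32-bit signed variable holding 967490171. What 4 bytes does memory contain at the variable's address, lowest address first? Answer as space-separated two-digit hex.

39 AA BA 7B

967490171 in hexadecimal, padded to 32 bits, is 0x39AABA7B.
Split into bytes (most-significant first): 39 AA BA 7B.
In big-endian order the high byte comes first in memory.
So the memory order matches the most-significant-first order: 39 AA BA 7B.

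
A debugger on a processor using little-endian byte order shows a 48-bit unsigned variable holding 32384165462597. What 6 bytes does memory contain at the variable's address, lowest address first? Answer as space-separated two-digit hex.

45 C2 AD 06 74 1D

32384165462597 in hexadecimal, padded to 48 bits, is 0x1D7406ADC245.
Split into bytes (most-significant first): 1D 74 06 AD C2 45.
Little-endian: lowest address holds the least-significant byte.
So at ascending addresses the bytes are 45 C2 AD 06 74 1D.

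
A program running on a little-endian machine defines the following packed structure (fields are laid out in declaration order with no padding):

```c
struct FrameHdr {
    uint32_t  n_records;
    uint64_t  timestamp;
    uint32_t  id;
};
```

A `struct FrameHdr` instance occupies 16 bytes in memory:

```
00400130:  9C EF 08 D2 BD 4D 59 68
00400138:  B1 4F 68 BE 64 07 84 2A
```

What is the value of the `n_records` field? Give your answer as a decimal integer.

3523800988

`n_records` is the first field, at byte offset 0, occupying 4 bytes.
Bytes at offsets 0..3: 9C EF 08 D2.
Little-endian stores the least-significant byte at the lowest address.
Reassemble most-significant byte first: D2 08 EF 9C → 0xD208EF9C.
0xD208EF9C = 3523800988.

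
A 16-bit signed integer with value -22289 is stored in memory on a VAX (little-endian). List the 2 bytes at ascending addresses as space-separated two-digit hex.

EF A8

Two's complement of -22289 in 16 bits: 22289 = 0x5711; invert → 0xA8EE; add 1 → 0xA8EF.
Split into bytes (most-significant first): A8 EF.
Little-endian: lowest address holds the least-significant byte.
So at ascending addresses the bytes are EF A8.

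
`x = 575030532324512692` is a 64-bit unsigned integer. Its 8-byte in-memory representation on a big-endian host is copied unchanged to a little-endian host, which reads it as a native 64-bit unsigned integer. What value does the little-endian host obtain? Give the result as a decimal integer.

575030532324512692 in 64-bit hexadecimal is 0x07FAEB38F634D3B4.
Stored big-endian, the bytes at ascending addresses are 07 FA EB 38 F6 34 D3 B4.
Read back as little-endian, the first byte is least significant, giving 0xB4D334F638EBFA07.
0xB4D334F638EBFA07 = 13029816379034565127.

13029816379034565127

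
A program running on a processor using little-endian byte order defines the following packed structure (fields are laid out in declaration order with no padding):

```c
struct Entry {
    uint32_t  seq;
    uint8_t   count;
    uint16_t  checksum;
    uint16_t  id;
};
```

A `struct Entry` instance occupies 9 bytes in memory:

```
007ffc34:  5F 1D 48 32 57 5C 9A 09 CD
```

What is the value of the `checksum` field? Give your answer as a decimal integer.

39516

`checksum` follows `seq` (4 B), `count` (1 B), so it starts at offset 4 + 1 = 5 and occupies 2 bytes.
Bytes at offsets 5..6: 5C 9A.
Little-endian stores the least-significant byte at the lowest address.
Reassemble most-significant byte first: 9A 5C → 0x9A5C.
0x9A5C = 39516.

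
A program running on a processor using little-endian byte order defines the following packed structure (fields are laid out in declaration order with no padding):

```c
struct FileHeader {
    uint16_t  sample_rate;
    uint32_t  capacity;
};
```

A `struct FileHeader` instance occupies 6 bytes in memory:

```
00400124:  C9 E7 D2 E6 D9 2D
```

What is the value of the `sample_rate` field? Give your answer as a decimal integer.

`sample_rate` is the first field, at byte offset 0, occupying 2 bytes.
Bytes at offsets 0..1: C9 E7.
In little-endian order the low byte comes first in memory.
Reassemble most-significant byte first: E7 C9 → 0xE7C9.
0xE7C9 = 59337.

59337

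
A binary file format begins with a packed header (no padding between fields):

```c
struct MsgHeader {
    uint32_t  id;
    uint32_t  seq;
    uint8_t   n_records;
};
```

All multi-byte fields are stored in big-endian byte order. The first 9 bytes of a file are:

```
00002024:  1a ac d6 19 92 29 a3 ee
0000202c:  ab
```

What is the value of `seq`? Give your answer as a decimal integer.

`seq` follows `id` (4 bytes), so it starts at byte offset 4 and occupies 4 bytes.
Bytes at offsets 4..7: 92 29 A3 EE.
Big-endian stores the most-significant byte at the lowest address.
The bytes are already most-significant first: 0x9229A3EE.
0x9229A3EE = 2452202478.

2452202478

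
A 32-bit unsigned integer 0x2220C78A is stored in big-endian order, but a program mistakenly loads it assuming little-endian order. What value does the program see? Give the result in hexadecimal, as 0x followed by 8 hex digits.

Stored big-endian, the bytes at ascending addresses are 22 20 C7 8A.
Read back as little-endian, the first byte is least significant, giving 0x8AC72022.

0x8AC72022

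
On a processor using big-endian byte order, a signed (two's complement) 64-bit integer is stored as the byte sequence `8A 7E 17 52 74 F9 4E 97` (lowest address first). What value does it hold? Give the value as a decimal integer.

In big-endian order the high byte comes first in memory.
The bytes are already most-significant first: 0x8A7E175274F94E97.
Top bit is set, so as a signed 64-bit value this is 0x8A7E175274F94E97 − 2^64 = -8467304606492701033.

-8467304606492701033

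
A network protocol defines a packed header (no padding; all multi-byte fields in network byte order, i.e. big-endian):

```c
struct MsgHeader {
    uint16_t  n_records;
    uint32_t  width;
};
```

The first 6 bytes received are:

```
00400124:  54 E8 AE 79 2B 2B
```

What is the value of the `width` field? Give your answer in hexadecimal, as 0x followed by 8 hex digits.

0xAE792B2B

`width` follows `n_records` (2 bytes), so it starts at byte offset 2 and occupies 4 bytes.
Bytes at offsets 2..5: AE 79 2B 2B.
Big-endian: lowest address holds the most-significant byte.
The bytes are already most-significant first: 0xAE792B2B.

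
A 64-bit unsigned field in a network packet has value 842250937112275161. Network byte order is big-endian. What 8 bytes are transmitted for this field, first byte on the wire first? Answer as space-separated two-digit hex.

0B B0 46 C3 CE 51 28 D9

842250937112275161 in hexadecimal, padded to 64 bits, is 0x0BB046C3CE5128D9.
Split into bytes (most-significant first): 0B B0 46 C3 CE 51 28 D9.
Big-endian stores the most-significant byte at the lowest address.
So the memory order matches the most-significant-first order: 0B B0 46 C3 CE 51 28 D9.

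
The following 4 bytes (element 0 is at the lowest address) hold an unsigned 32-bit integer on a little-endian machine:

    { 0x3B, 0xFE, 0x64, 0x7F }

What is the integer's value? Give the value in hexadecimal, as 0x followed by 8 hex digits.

In little-endian order the low byte comes first in memory.
Reassemble most-significant byte first: 7F 64 FE 3B → 0x7F64FE3B.

0x7F64FE3B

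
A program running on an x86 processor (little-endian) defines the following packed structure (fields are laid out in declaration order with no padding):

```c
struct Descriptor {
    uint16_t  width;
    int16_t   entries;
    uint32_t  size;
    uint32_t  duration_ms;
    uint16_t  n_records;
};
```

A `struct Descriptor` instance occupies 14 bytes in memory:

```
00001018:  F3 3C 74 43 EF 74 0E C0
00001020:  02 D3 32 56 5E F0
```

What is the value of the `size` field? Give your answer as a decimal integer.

3222172911

`size` follows `width` (2 B), `entries` (2 B), so it starts at offset 2 + 2 = 4 and occupies 4 bytes.
Bytes at offsets 4..7: EF 74 0E C0.
Little-endian stores the least-significant byte at the lowest address.
Reassemble most-significant byte first: C0 0E 74 EF → 0xC00E74EF.
0xC00E74EF = 3222172911.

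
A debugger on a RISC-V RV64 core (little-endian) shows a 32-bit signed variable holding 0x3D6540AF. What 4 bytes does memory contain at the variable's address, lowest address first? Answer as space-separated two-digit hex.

Split into bytes (most-significant first): 3D 65 40 AF.
Little-endian: lowest address holds the least-significant byte.
So at ascending addresses the bytes are AF 40 65 3D.

AF 40 65 3D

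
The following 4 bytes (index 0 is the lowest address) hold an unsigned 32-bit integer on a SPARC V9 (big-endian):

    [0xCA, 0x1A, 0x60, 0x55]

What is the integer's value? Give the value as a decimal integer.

Big-endian: lowest address holds the most-significant byte.
The bytes are already most-significant first: 0xCA1A6055.
0xCA1A6055 = 3390726229.

3390726229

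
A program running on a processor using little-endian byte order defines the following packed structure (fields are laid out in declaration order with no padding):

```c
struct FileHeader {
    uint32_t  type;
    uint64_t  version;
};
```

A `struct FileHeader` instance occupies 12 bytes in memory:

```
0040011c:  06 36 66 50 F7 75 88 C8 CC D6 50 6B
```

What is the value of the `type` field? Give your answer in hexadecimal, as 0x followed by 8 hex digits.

`type` is the first field, at byte offset 0, occupying 4 bytes.
Bytes at offsets 0..3: 06 36 66 50.
Little-endian stores the least-significant byte at the lowest address.
Reassemble most-significant byte first: 50 66 36 06 → 0x50663606.

0x50663606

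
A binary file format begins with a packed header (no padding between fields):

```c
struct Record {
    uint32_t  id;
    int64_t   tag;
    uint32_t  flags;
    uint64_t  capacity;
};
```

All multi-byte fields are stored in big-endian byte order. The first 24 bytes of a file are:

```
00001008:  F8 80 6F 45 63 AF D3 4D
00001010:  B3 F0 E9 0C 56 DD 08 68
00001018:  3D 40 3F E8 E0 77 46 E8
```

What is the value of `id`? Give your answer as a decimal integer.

`id` is the first field, at byte offset 0, occupying 4 bytes.
Bytes at offsets 0..3: F8 80 6F 45.
In big-endian order the high byte comes first in memory.
The bytes are already most-significant first: 0xF8806F45.
0xF8806F45 = 4169166661.

4169166661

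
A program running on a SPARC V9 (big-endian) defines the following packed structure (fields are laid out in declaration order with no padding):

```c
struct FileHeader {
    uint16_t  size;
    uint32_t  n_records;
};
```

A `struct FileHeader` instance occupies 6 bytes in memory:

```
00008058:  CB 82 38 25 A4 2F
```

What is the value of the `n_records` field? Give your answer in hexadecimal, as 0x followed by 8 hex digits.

`n_records` follows `size` (2 bytes), so it starts at byte offset 2 and occupies 4 bytes.
Bytes at offsets 2..5: 38 25 A4 2F.
Big-endian: lowest address holds the most-significant byte.
The bytes are already most-significant first: 0x3825A42F.

0x3825A42F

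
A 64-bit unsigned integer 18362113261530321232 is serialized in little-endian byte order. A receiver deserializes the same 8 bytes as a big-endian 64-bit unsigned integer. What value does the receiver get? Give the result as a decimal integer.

5769394280079873022

18362113261530321232 in 64-bit hexadecimal is 0xFED354B987011150.
Stored little-endian, the bytes at ascending addresses are 50 11 01 87 B9 54 D3 FE.
Read back as big-endian, the last byte is least significant, giving 0x50110187B954D3FE.
0x50110187B954D3FE = 5769394280079873022.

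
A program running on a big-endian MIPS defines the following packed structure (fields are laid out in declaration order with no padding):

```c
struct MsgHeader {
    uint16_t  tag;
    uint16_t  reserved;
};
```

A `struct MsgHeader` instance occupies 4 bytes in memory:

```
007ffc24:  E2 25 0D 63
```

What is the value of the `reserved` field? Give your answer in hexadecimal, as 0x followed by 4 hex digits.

`reserved` follows `tag` (2 bytes), so it starts at byte offset 2 and occupies 2 bytes.
Bytes at offsets 2..3: 0D 63.
Big-endian: lowest address holds the most-significant byte.
The bytes are already most-significant first: 0x0D63.

0x0D63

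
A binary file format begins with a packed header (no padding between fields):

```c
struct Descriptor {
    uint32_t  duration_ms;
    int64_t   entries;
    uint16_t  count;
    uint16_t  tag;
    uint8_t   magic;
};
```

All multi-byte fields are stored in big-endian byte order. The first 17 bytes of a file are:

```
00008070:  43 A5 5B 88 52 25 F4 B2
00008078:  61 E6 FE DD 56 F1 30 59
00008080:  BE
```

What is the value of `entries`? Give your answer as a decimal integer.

5919406332232269533

`entries` follows `duration_ms` (4 bytes), so it starts at byte offset 4 and occupies 8 bytes.
Bytes at offsets 4..11: 52 25 F4 B2 61 E6 FE DD.
Big-endian stores the most-significant byte at the lowest address.
The bytes are already most-significant first: 0x5225F4B261E6FEDD.
0x5225F4B261E6FEDD = 5919406332232269533.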